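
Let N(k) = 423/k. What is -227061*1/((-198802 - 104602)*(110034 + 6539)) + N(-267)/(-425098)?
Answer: 157878505749/15559652460322084 ≈ 1.0147e-5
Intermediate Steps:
-227061*1/((-198802 - 104602)*(110034 + 6539)) + N(-267)/(-425098) = -227061*1/((-198802 - 104602)*(110034 + 6539)) + (423/(-267))/(-425098) = -227061/((-303404*116573)) + (423*(-1/267))*(-1/425098) = -227061/(-35368714492) - 141/89*(-1/425098) = -227061*(-1/35368714492) + 141/37833722 = 227061/35368714492 + 141/37833722 = 157878505749/15559652460322084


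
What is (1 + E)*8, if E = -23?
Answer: -176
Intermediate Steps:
(1 + E)*8 = (1 - 23)*8 = -22*8 = -176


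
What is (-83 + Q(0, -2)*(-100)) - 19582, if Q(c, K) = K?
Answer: -19465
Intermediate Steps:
(-83 + Q(0, -2)*(-100)) - 19582 = (-83 - 2*(-100)) - 19582 = (-83 + 200) - 19582 = 117 - 19582 = -19465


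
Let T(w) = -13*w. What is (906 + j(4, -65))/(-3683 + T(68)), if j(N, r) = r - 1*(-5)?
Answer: -846/4567 ≈ -0.18524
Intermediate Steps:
j(N, r) = 5 + r (j(N, r) = r + 5 = 5 + r)
(906 + j(4, -65))/(-3683 + T(68)) = (906 + (5 - 65))/(-3683 - 13*68) = (906 - 60)/(-3683 - 884) = 846/(-4567) = 846*(-1/4567) = -846/4567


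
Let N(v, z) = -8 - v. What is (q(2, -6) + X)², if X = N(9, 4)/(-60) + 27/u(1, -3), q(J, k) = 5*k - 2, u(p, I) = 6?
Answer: 2666689/3600 ≈ 740.75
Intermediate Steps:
q(J, k) = -2 + 5*k
X = 287/60 (X = (-8 - 1*9)/(-60) + 27/6 = (-8 - 9)*(-1/60) + 27*(⅙) = -17*(-1/60) + 9/2 = 17/60 + 9/2 = 287/60 ≈ 4.7833)
(q(2, -6) + X)² = ((-2 + 5*(-6)) + 287/60)² = ((-2 - 30) + 287/60)² = (-32 + 287/60)² = (-1633/60)² = 2666689/3600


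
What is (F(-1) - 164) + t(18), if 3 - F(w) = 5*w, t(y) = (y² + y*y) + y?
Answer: 510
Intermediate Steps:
t(y) = y + 2*y² (t(y) = (y² + y²) + y = 2*y² + y = y + 2*y²)
F(w) = 3 - 5*w
(F(-1) - 164) + t(18) = ((3 - 5*(-1)) - 164) + 18*(1 + 2*18) = ((3 + 5) - 164) + 18*(1 + 36) = (8 - 164) + 18*37 = -156 + 666 = 510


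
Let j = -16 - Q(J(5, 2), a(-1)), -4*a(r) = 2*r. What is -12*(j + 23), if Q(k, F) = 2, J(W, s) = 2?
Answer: -60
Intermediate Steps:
a(r) = -r/2
j = -18 (j = -16 - 1*2 = -16 - 2 = -18)
-12*(j + 23) = -12*(-18 + 23) = -12*5 = -60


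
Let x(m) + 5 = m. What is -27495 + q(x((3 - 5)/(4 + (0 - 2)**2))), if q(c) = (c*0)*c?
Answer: -27495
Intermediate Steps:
x(m) = -5 + m
q(c) = 0 (q(c) = 0*c = 0)
-27495 + q(x((3 - 5)/(4 + (0 - 2)**2))) = -27495 + 0 = -27495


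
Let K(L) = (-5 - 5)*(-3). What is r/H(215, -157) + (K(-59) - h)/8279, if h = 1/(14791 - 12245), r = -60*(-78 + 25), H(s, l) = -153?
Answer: -1314066983/63235002 ≈ -20.781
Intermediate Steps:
r = 3180 (r = -60*(-53) = 3180)
K(L) = 30 (K(L) = -10*(-3) = 30)
h = 1/2546 ≈ 0.00039277
r/H(215, -157) + (K(-59) - h)/8279 = 3180/(-153) + (30 - 1*1/2546)/8279 = 3180*(-1/153) + (30 - 1/2546)*(1/8279) = -1060/51 + (76379/2546)*(1/8279) = -1060/51 + 76379/21078334 = -1314066983/63235002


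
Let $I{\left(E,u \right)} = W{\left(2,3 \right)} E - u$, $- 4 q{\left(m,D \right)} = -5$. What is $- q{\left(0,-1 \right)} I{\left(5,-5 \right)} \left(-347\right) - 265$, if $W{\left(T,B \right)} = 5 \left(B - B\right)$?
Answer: $\frac{7615}{4} \approx 1903.8$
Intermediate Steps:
$W{\left(T,B \right)} = 0$ ($W{\left(T,B \right)} = 5 \cdot 0 = 0$)
$q{\left(m,D \right)} = \frac{5}{4}$ ($q{\left(m,D \right)} = \left(- \frac{1}{4}\right) \left(-5\right) = \frac{5}{4}$)
$I{\left(E,u \right)} = - u$ ($I{\left(E,u \right)} = 0 E - u = 0 - u = - u$)
$- q{\left(0,-1 \right)} I{\left(5,-5 \right)} \left(-347\right) - 265 = \left(-1\right) \frac{5}{4} \left(\left(-1\right) \left(-5\right)\right) \left(-347\right) - 265 = \left(- \frac{5}{4}\right) 5 \left(-347\right) - 265 = \left(- \frac{25}{4}\right) \left(-347\right) - 265 = \frac{8675}{4} - 265 = \frac{7615}{4}$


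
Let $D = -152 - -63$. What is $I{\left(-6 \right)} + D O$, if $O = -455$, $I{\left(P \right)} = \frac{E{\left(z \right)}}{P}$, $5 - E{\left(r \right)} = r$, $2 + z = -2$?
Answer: $\frac{80987}{2} \approx 40494.0$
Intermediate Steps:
$z = -4$ ($z = -2 - 2 = -4$)
$E{\left(r \right)} = 5 - r$
$I{\left(P \right)} = \frac{9}{P}$ ($I{\left(P \right)} = \frac{5 - -4}{P} = \frac{5 + 4}{P} = \frac{9}{P}$)
$D = -89$ ($D = -152 + 63 = -89$)
$I{\left(-6 \right)} + D O = \frac{9}{-6} - -40495 = 9 \left(- \frac{1}{6}\right) + 40495 = - \frac{3}{2} + 40495 = \frac{80987}{2}$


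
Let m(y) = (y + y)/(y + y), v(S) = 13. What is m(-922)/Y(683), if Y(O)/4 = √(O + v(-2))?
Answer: √174/1392 ≈ 0.0094762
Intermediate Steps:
m(y) = 1 (m(y) = (2*y)/((2*y)) = (2*y)*(1/(2*y)) = 1)
Y(O) = 4*√(13 + O) (Y(O) = 4*√(O + 13) = 4*√(13 + O))
m(-922)/Y(683) = 1/(4*√(13 + 683)) = 1/(4*√696) = 1/(4*(2*√174)) = 1/(8*√174) = 1*(√174/1392) = √174/1392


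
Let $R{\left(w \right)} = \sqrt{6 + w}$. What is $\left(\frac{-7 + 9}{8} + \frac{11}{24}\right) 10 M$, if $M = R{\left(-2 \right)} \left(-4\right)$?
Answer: $- \frac{170}{3} \approx -56.667$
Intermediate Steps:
$M = -8$ ($M = \sqrt{6 - 2} \left(-4\right) = \sqrt{4} \left(-4\right) = 2 \left(-4\right) = -8$)
$\left(\frac{-7 + 9}{8} + \frac{11}{24}\right) 10 M = \left(\frac{-7 + 9}{8} + \frac{11}{24}\right) 10 \left(-8\right) = \left(2 \cdot \frac{1}{8} + 11 \cdot \frac{1}{24}\right) 10 \left(-8\right) = \left(\frac{1}{4} + \frac{11}{24}\right) 10 \left(-8\right) = \frac{17}{24} \cdot 10 \left(-8\right) = \frac{85}{12} \left(-8\right) = - \frac{170}{3}$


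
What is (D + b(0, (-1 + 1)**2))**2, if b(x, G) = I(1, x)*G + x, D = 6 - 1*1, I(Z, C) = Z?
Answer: 25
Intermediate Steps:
D = 5 (D = 6 - 1 = 5)
b(x, G) = G + x (b(x, G) = 1*G + x = G + x)
(D + b(0, (-1 + 1)**2))**2 = (5 + ((-1 + 1)**2 + 0))**2 = (5 + (0**2 + 0))**2 = (5 + (0 + 0))**2 = (5 + 0)**2 = 5**2 = 25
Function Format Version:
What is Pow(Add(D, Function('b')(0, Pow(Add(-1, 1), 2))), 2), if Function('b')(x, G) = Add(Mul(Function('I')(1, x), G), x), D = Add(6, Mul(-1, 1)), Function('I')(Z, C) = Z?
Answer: 25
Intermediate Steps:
D = 5 (D = Add(6, -1) = 5)
Function('b')(x, G) = Add(G, x) (Function('b')(x, G) = Add(Mul(1, G), x) = Add(G, x))
Pow(Add(D, Function('b')(0, Pow(Add(-1, 1), 2))), 2) = Pow(Add(5, Add(Pow(Add(-1, 1), 2), 0)), 2) = Pow(Add(5, Add(Pow(0, 2), 0)), 2) = Pow(Add(5, Add(0, 0)), 2) = Pow(Add(5, 0), 2) = Pow(5, 2) = 25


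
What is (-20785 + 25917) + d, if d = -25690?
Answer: -20558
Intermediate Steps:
(-20785 + 25917) + d = (-20785 + 25917) - 25690 = 5132 - 25690 = -20558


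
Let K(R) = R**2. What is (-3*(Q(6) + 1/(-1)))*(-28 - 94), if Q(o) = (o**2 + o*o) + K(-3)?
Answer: 29280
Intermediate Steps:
Q(o) = 9 + 2*o**2 (Q(o) = (o**2 + o*o) + (-3)**2 = (o**2 + o**2) + 9 = 2*o**2 + 9 = 9 + 2*o**2)
(-3*(Q(6) + 1/(-1)))*(-28 - 94) = (-3*((9 + 2*6**2) + 1/(-1)))*(-28 - 94) = -3*((9 + 2*36) - 1)*(-122) = -3*((9 + 72) - 1)*(-122) = -3*(81 - 1)*(-122) = -3*80*(-122) = -240*(-122) = 29280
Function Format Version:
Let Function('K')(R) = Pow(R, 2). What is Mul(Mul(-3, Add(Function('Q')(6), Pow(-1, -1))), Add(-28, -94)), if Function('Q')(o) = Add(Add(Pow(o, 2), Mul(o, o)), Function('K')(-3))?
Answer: 29280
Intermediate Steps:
Function('Q')(o) = Add(9, Mul(2, Pow(o, 2))) (Function('Q')(o) = Add(Add(Pow(o, 2), Mul(o, o)), Pow(-3, 2)) = Add(Add(Pow(o, 2), Pow(o, 2)), 9) = Add(Mul(2, Pow(o, 2)), 9) = Add(9, Mul(2, Pow(o, 2))))
Mul(Mul(-3, Add(Function('Q')(6), Pow(-1, -1))), Add(-28, -94)) = Mul(Mul(-3, Add(Add(9, Mul(2, Pow(6, 2))), Pow(-1, -1))), Add(-28, -94)) = Mul(Mul(-3, Add(Add(9, Mul(2, 36)), -1)), -122) = Mul(Mul(-3, Add(Add(9, 72), -1)), -122) = Mul(Mul(-3, Add(81, -1)), -122) = Mul(Mul(-3, 80), -122) = Mul(-240, -122) = 29280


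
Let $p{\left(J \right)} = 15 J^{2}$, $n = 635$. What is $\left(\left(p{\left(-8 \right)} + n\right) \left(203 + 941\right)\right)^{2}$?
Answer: $3329457102400$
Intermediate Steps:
$\left(\left(p{\left(-8 \right)} + n\right) \left(203 + 941\right)\right)^{2} = \left(\left(15 \left(-8\right)^{2} + 635\right) \left(203 + 941\right)\right)^{2} = \left(\left(15 \cdot 64 + 635\right) 1144\right)^{2} = \left(\left(960 + 635\right) 1144\right)^{2} = \left(1595 \cdot 1144\right)^{2} = 1824680^{2} = 3329457102400$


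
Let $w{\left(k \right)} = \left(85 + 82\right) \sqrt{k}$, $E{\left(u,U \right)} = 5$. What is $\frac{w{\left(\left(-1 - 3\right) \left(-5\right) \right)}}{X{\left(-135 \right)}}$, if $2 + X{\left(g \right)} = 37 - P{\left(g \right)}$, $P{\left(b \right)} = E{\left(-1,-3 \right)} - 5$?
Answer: $\frac{334 \sqrt{5}}{35} \approx 21.338$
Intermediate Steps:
$P{\left(b \right)} = 0$ ($P{\left(b \right)} = 5 - 5 = 0$)
$w{\left(k \right)} = 167 \sqrt{k}$
$X{\left(g \right)} = 35$ ($X{\left(g \right)} = -2 + \left(37 - 0\right) = -2 + \left(37 + 0\right) = -2 + 37 = 35$)
$\frac{w{\left(\left(-1 - 3\right) \left(-5\right) \right)}}{X{\left(-135 \right)}} = \frac{167 \sqrt{\left(-1 - 3\right) \left(-5\right)}}{35} = 167 \sqrt{\left(-4\right) \left(-5\right)} \frac{1}{35} = 167 \sqrt{20} \cdot \frac{1}{35} = 167 \cdot 2 \sqrt{5} \cdot \frac{1}{35} = 334 \sqrt{5} \cdot \frac{1}{35} = \frac{334 \sqrt{5}}{35}$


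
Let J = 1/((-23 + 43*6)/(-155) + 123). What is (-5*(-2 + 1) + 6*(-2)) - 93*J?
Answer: -29245/3766 ≈ -7.7655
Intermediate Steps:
J = 31/3766 (J = 1/((-23 + 258)*(-1/155) + 123) = 1/(235*(-1/155) + 123) = 1/(-47/31 + 123) = 1/(3766/31) = 31/3766 ≈ 0.0082316)
(-5*(-2 + 1) + 6*(-2)) - 93*J = (-5*(-2 + 1) + 6*(-2)) - 93*31/3766 = (-5*(-1) - 12) - 2883/3766 = (5 - 12) - 2883/3766 = -7 - 2883/3766 = -29245/3766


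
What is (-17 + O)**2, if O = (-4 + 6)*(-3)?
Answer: 529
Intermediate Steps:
O = -6 (O = 2*(-3) = -6)
(-17 + O)**2 = (-17 - 6)**2 = (-23)**2 = 529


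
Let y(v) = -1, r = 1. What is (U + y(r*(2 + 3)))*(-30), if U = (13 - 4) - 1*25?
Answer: 510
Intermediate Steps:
U = -16 (U = 9 - 25 = -16)
(U + y(r*(2 + 3)))*(-30) = (-16 - 1)*(-30) = -17*(-30) = 510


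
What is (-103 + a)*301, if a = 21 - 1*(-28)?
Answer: -16254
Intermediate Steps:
a = 49 (a = 21 + 28 = 49)
(-103 + a)*301 = (-103 + 49)*301 = -54*301 = -16254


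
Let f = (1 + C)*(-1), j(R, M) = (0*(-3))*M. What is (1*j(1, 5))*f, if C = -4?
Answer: 0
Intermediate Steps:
j(R, M) = 0 (j(R, M) = 0*M = 0)
f = 3 (f = (1 - 4)*(-1) = -3*(-1) = 3)
(1*j(1, 5))*f = (1*0)*3 = 0*3 = 0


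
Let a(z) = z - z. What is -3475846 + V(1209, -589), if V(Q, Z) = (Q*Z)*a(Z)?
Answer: -3475846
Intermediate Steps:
a(z) = 0
V(Q, Z) = 0 (V(Q, Z) = (Q*Z)*0 = 0)
-3475846 + V(1209, -589) = -3475846 + 0 = -3475846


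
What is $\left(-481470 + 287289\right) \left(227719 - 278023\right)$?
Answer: $9768081024$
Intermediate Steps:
$\left(-481470 + 287289\right) \left(227719 - 278023\right) = \left(-194181\right) \left(-50304\right) = 9768081024$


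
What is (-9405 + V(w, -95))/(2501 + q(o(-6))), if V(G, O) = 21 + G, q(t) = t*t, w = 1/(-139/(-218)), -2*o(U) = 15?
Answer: -5216632/1421831 ≈ -3.6690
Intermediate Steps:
o(U) = -15/2 (o(U) = -1/2*15 = -15/2)
w = 218/139 (w = 1/(-139*(-1/218)) = 1/(139/218) = 218/139 ≈ 1.5683)
q(t) = t**2
(-9405 + V(w, -95))/(2501 + q(o(-6))) = (-9405 + (21 + 218/139))/(2501 + (-15/2)**2) = (-9405 + 3137/139)/(2501 + 225/4) = -1304158/(139*10229/4) = -1304158/139*4/10229 = -5216632/1421831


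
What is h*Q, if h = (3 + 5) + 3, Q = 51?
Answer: 561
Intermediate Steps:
h = 11 (h = 8 + 3 = 11)
h*Q = 11*51 = 561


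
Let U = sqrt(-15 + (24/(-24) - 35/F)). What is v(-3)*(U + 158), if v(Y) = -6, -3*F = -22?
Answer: -948 - 3*I*sqrt(10054)/11 ≈ -948.0 - 27.346*I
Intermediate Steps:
F = 22/3 (F = -1/3*(-22) = 22/3 ≈ 7.3333)
U = I*sqrt(10054)/22 (U = sqrt(-15 + (24/(-24) - 35/22/3)) = sqrt(-15 + (24*(-1/24) - 35*3/22)) = sqrt(-15 + (-1 - 105/22)) = sqrt(-15 - 127/22) = sqrt(-457/22) = I*sqrt(10054)/22 ≈ 4.5577*I)
v(-3)*(U + 158) = -6*(I*sqrt(10054)/22 + 158) = -6*(158 + I*sqrt(10054)/22) = -948 - 3*I*sqrt(10054)/11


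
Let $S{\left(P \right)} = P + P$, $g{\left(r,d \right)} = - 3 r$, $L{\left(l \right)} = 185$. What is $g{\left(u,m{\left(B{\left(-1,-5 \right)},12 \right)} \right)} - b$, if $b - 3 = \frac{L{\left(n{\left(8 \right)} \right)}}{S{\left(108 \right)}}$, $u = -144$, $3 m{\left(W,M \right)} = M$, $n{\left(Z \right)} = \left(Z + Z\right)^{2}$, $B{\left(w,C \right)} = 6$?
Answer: $\frac{92479}{216} \approx 428.14$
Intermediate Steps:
$n{\left(Z \right)} = 4 Z^{2}$ ($n{\left(Z \right)} = \left(2 Z\right)^{2} = 4 Z^{2}$)
$m{\left(W,M \right)} = \frac{M}{3}$
$S{\left(P \right)} = 2 P$
$b = \frac{833}{216}$ ($b = 3 + \frac{185}{2 \cdot 108} = 3 + \frac{185}{216} = \frac{833}{216} \approx 3.8565$)
$g{\left(u,m{\left(B{\left(-1,-5 \right)},12 \right)} \right)} - b = \left(-3\right) \left(-144\right) - \frac{833}{216} = 432 - \frac{833}{216} = \frac{92479}{216}$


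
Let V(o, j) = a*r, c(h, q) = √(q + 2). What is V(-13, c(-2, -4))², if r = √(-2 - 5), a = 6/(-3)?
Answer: -28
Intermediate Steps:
a = -2 (a = 6*(-⅓) = -2)
r = I*√7 (r = √(-7) = I*√7 ≈ 2.6458*I)
c(h, q) = √(2 + q)
V(o, j) = -2*I*√7
V(-13, c(-2, -4))² = (-2*I*√7)² = -28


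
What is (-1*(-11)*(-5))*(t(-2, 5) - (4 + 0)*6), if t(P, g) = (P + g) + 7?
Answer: 770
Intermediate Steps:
t(P, g) = 7 + P + g
(-1*(-11)*(-5))*(t(-2, 5) - (4 + 0)*6) = (-1*(-11)*(-5))*((7 - 2 + 5) - (4 + 0)*6) = (11*(-5))*(10 - 4*6) = -55*(10 - 1*24) = -55*(10 - 24) = -55*(-14) = 770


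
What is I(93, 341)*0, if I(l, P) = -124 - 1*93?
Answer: 0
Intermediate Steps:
I(l, P) = -217 (I(l, P) = -124 - 93 = -217)
I(93, 341)*0 = -217*0 = 0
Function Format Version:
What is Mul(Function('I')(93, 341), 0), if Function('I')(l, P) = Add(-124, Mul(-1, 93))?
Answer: 0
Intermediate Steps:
Function('I')(l, P) = -217 (Function('I')(l, P) = Add(-124, -93) = -217)
Mul(Function('I')(93, 341), 0) = Mul(-217, 0) = 0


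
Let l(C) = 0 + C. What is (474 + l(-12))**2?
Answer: 213444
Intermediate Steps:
l(C) = C
(474 + l(-12))**2 = (474 - 12)**2 = 462**2 = 213444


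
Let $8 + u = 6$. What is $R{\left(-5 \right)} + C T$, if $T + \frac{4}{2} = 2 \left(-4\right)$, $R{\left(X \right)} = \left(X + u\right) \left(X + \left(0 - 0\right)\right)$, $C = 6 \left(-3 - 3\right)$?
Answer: $395$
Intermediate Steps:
$u = -2$ ($u = -8 + 6 = -2$)
$C = -36$ ($C = 6 \left(-6\right) = -36$)
$R{\left(X \right)} = X \left(-2 + X\right)$ ($R{\left(X \right)} = \left(X - 2\right) \left(X + \left(0 - 0\right)\right) = \left(-2 + X\right) \left(X + \left(0 + 0\right)\right) = \left(-2 + X\right) \left(X + 0\right) = \left(-2 + X\right) X = X \left(-2 + X\right)$)
$T = -10$ ($T = -2 + 2 \left(-4\right) = -2 - 8 = -10$)
$R{\left(-5 \right)} + C T = - 5 \left(-2 - 5\right) - -360 = \left(-5\right) \left(-7\right) + 360 = 35 + 360 = 395$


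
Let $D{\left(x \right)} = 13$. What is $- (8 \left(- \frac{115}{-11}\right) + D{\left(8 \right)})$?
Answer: $- \frac{1063}{11} \approx -96.636$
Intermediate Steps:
$- (8 \left(- \frac{115}{-11}\right) + D{\left(8 \right)}) = - (8 \left(- \frac{115}{-11}\right) + 13) = - (8 \left(\left(-115\right) \left(- \frac{1}{11}\right)\right) + 13) = - (8 \cdot \frac{115}{11} + 13) = - (\frac{920}{11} + 13) = \left(-1\right) \frac{1063}{11} = - \frac{1063}{11}$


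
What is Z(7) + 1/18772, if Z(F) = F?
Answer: 131405/18772 ≈ 7.0001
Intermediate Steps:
Z(7) + 1/18772 = 7 + 1/18772 = 131405/18772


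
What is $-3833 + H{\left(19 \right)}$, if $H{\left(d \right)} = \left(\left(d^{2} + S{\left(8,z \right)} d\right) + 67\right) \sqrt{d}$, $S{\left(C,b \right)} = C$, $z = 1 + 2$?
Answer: $-3833 + 580 \sqrt{19} \approx -1304.8$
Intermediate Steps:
$z = 3$
$H{\left(d \right)} = \sqrt{d} \left(67 + d^{2} + 8 d\right)$ ($H{\left(d \right)} = \left(\left(d^{2} + 8 d\right) + 67\right) \sqrt{d} = \left(67 + d^{2} + 8 d\right) \sqrt{d} = \sqrt{d} \left(67 + d^{2} + 8 d\right)$)
$-3833 + H{\left(19 \right)} = -3833 + \sqrt{19} \left(67 + 19^{2} + 8 \cdot 19\right) = -3833 + \sqrt{19} \left(67 + 361 + 152\right) = -3833 + \sqrt{19} \cdot 580 = -3833 + 580 \sqrt{19}$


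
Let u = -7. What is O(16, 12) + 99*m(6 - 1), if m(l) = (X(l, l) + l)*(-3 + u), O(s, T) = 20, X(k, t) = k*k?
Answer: -29680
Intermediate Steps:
X(k, t) = k²
m(l) = -10*l - 10*l² (m(l) = (l² + l)*(-3 - 7) = (l + l²)*(-10) = -10*l - 10*l²)
O(16, 12) + 99*m(6 - 1) = 20 + 99*(10*(6 - 1)*(-1 - (6 - 1))) = 20 + 99*(10*5*(-1 - 1*5)) = 20 + 99*(10*5*(-1 - 5)) = 20 + 99*(10*5*(-6)) = 20 + 99*(-300) = 20 - 29700 = -29680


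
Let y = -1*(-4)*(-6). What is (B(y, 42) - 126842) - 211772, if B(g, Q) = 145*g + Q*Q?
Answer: -340330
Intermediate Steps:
y = -24 (y = 4*(-6) = -24)
B(g, Q) = Q**2 + 145*g (B(g, Q) = 145*g + Q**2 = Q**2 + 145*g)
(B(y, 42) - 126842) - 211772 = ((42**2 + 145*(-24)) - 126842) - 211772 = ((1764 - 3480) - 126842) - 211772 = (-1716 - 126842) - 211772 = -128558 - 211772 = -340330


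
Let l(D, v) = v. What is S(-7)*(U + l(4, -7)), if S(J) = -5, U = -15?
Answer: 110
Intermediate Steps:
S(-7)*(U + l(4, -7)) = -5*(-15 - 7) = -5*(-22) = 110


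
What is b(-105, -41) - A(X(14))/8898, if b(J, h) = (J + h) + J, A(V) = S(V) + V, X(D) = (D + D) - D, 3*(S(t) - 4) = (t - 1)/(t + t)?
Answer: -187606957/747432 ≈ -251.00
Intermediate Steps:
S(t) = 4 + (-1 + t)/(6*t) (S(t) = 4 + ((t - 1)/(t + t))/3 = 4 + ((-1 + t)/((2*t)))/3 = 4 + ((-1 + t)*(1/(2*t)))/3 = 4 + ((-1 + t)/(2*t))/3 = 4 + (-1 + t)/(6*t))
X(D) = D (X(D) = 2*D - D = D)
A(V) = V + (-1 + 25*V)/(6*V) (A(V) = (-1 + 25*V)/(6*V) + V = V + (-1 + 25*V)/(6*V))
b(J, h) = h + 2*J
b(-105, -41) - A(X(14))/8898 = (-41 + 2*(-105)) - (25/6 + 14 - ⅙/14)/8898 = (-41 - 210) - (25/6 + 14 - ⅙*1/14)/8898 = -251 - (25/6 + 14 - 1/84)/8898 = -251 - 1525/(84*8898) = -251 - 1*1525/747432 = -251 - 1525/747432 = -187606957/747432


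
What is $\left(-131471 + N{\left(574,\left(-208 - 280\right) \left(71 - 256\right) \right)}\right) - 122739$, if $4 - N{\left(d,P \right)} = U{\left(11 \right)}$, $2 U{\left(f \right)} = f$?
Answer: $- \frac{508423}{2} \approx -2.5421 \cdot 10^{5}$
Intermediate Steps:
$U{\left(f \right)} = \frac{f}{2}$
$N{\left(d,P \right)} = - \frac{3}{2}$ ($N{\left(d,P \right)} = 4 - \frac{1}{2} \cdot 11 = 4 - \frac{11}{2} = - \frac{3}{2}$)
$\left(-131471 + N{\left(574,\left(-208 - 280\right) \left(71 - 256\right) \right)}\right) - 122739 = \left(-131471 - \frac{3}{2}\right) - 122739 = - \frac{262945}{2} - 122739 = - \frac{508423}{2}$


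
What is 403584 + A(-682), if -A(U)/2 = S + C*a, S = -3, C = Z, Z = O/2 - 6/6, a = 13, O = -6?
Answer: 403694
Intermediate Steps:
Z = -4 (Z = -6/2 - 6/6 = -6*½ - 6*⅙ = -3 - 1 = -4)
C = -4
A(U) = 110 (A(U) = -2*(-3 - 4*13) = -2*(-3 - 52) = -2*(-55) = 110)
403584 + A(-682) = 403584 + 110 = 403694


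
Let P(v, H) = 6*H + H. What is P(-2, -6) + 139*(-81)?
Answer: -11301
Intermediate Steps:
P(v, H) = 7*H
P(-2, -6) + 139*(-81) = 7*(-6) + 139*(-81) = -42 - 11259 = -11301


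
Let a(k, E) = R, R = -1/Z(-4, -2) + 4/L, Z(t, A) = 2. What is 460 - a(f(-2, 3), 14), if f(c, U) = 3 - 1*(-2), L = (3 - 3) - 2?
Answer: 925/2 ≈ 462.50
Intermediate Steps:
L = -2 (L = 0 - 2 = -2)
R = -5/2 (R = -1/2 + 4/(-2) = -1*½ + 4*(-½) = -½ - 2 = -5/2 ≈ -2.5000)
f(c, U) = 5 (f(c, U) = 3 + 2 = 5)
a(k, E) = -5/2
460 - a(f(-2, 3), 14) = 460 - 1*(-5/2) = 460 + 5/2 = 925/2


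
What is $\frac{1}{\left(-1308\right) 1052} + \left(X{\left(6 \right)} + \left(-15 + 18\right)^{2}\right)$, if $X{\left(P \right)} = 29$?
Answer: $\frac{52288607}{1376016} \approx 38.0$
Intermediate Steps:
$\frac{1}{\left(-1308\right) 1052} + \left(X{\left(6 \right)} + \left(-15 + 18\right)^{2}\right) = \frac{1}{\left(-1308\right) 1052} + \left(29 + \left(-15 + 18\right)^{2}\right) = \left(- \frac{1}{1308}\right) \frac{1}{1052} + \left(29 + 3^{2}\right) = - \frac{1}{1376016} + \left(29 + 9\right) = - \frac{1}{1376016} + 38 = \frac{52288607}{1376016}$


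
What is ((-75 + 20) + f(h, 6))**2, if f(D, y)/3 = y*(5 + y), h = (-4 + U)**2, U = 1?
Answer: 20449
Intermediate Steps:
h = 9 (h = (-4 + 1)**2 = (-3)**2 = 9)
f(D, y) = 3*y*(5 + y) (f(D, y) = 3*(y*(5 + y)) = 3*y*(5 + y))
((-75 + 20) + f(h, 6))**2 = ((-75 + 20) + 3*6*(5 + 6))**2 = (-55 + 3*6*11)**2 = (-55 + 198)**2 = 143**2 = 20449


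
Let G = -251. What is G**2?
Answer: 63001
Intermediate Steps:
G**2 = (-251)**2 = 63001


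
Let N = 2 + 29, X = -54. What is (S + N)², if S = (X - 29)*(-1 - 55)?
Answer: 21893041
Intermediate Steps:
S = 4648 (S = (-54 - 29)*(-1 - 55) = -83*(-56) = 4648)
N = 31
(S + N)² = (4648 + 31)² = 4679² = 21893041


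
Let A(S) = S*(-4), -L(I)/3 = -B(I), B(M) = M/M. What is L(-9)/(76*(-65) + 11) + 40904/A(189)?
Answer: -16801507/310527 ≈ -54.106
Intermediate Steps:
B(M) = 1
L(I) = 3 (L(I) = -(-3) = -3*(-1) = 3)
A(S) = -4*S
L(-9)/(76*(-65) + 11) + 40904/A(189) = 3/(76*(-65) + 11) + 40904/((-4*189)) = 3/(-4940 + 11) + 40904/(-756) = 3/(-4929) + 40904*(-1/756) = 3*(-1/4929) - 10226/189 = -1/1643 - 10226/189 = -16801507/310527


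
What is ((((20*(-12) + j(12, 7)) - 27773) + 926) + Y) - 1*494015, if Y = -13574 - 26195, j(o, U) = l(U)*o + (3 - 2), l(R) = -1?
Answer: -560882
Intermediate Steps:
j(o, U) = 1 - o (j(o, U) = -o + (3 - 2) = -o + 1 = 1 - o)
Y = -39769
((((20*(-12) + j(12, 7)) - 27773) + 926) + Y) - 1*494015 = ((((20*(-12) + (1 - 1*12)) - 27773) + 926) - 39769) - 1*494015 = ((((-240 + (1 - 12)) - 27773) + 926) - 39769) - 494015 = ((((-240 - 11) - 27773) + 926) - 39769) - 494015 = (((-251 - 27773) + 926) - 39769) - 494015 = ((-28024 + 926) - 39769) - 494015 = (-27098 - 39769) - 494015 = -66867 - 494015 = -560882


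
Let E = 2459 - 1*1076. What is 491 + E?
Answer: 1874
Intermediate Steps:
E = 1383 (E = 2459 - 1076 = 1383)
491 + E = 491 + 1383 = 1874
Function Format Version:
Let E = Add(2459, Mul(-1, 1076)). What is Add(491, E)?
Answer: 1874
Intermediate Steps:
E = 1383 (E = Add(2459, -1076) = 1383)
Add(491, E) = Add(491, 1383) = 1874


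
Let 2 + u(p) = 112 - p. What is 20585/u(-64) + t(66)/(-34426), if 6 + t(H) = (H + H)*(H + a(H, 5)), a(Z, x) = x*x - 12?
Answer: 353422891/2995062 ≈ 118.00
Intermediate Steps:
u(p) = 110 - p (u(p) = -2 + (112 - p) = 110 - p)
a(Z, x) = -12 + x² (a(Z, x) = x² - 12 = -12 + x²)
t(H) = -6 + 2*H*(13 + H) (t(H) = -6 + (H + H)*(H + (-12 + 5²)) = -6 + (2*H)*(H + (-12 + 25)) = -6 + (2*H)*(H + 13) = -6 + (2*H)*(13 + H) = -6 + 2*H*(13 + H))
20585/u(-64) + t(66)/(-34426) = 20585/(110 - 1*(-64)) + (-6 + 2*66² + 26*66)/(-34426) = 20585/(110 + 64) + (-6 + 2*4356 + 1716)*(-1/34426) = 20585/174 + (-6 + 8712 + 1716)*(-1/34426) = 20585*(1/174) + 10422*(-1/34426) = 20585/174 - 5211/17213 = 353422891/2995062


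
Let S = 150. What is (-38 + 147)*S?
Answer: 16350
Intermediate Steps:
(-38 + 147)*S = (-38 + 147)*150 = 109*150 = 16350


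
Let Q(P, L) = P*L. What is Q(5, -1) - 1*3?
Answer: -8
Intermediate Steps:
Q(P, L) = L*P
Q(5, -1) - 1*3 = -1*5 - 1*3 = -5 - 3 = -8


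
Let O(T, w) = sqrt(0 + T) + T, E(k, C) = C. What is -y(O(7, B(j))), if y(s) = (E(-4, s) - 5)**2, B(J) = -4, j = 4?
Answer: -(2 + sqrt(7))**2 ≈ -21.583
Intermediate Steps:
O(T, w) = T + sqrt(T) (O(T, w) = sqrt(T) + T = T + sqrt(T))
y(s) = (-5 + s)**2 (y(s) = (s - 5)**2 = (-5 + s)**2)
-y(O(7, B(j))) = -(-5 + (7 + sqrt(7)))**2 = -(2 + sqrt(7))**2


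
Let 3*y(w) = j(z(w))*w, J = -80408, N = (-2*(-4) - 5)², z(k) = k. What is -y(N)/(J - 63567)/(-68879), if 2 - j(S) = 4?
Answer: 6/9916854025 ≈ 6.0503e-10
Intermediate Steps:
N = 9 (N = (8 - 5)² = 3² = 9)
j(S) = -2 (j(S) = 2 - 1*4 = 2 - 4 = -2)
y(w) = -2*w/3 (y(w) = (-2*w)/3 = -2*w/3)
-y(N)/(J - 63567)/(-68879) = -(-⅔*9)/(-80408 - 63567)/(-68879) = -(-6/(-143975))*(-1)/68879 = -(-6*(-1/143975))*(-1)/68879 = -6*(-1)/(143975*68879) = -1*(-6/9916854025) = 6/9916854025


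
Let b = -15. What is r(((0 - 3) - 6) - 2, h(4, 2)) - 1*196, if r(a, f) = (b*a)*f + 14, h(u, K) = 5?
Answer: 643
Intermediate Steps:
r(a, f) = 14 - 15*a*f (r(a, f) = (-15*a)*f + 14 = -15*a*f + 14 = 14 - 15*a*f)
r(((0 - 3) - 6) - 2, h(4, 2)) - 1*196 = (14 - 15*(((0 - 3) - 6) - 2)*5) - 1*196 = (14 - 15*((-3 - 6) - 2)*5) - 196 = (14 - 15*(-9 - 2)*5) - 196 = (14 - 15*(-11)*5) - 196 = (14 + 825) - 196 = 839 - 196 = 643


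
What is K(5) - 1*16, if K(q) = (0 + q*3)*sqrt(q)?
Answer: -16 + 15*sqrt(5) ≈ 17.541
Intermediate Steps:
K(q) = 3*q**(3/2) (K(q) = (0 + 3*q)*sqrt(q) = (3*q)*sqrt(q) = 3*q**(3/2))
K(5) - 1*16 = 3*5**(3/2) - 1*16 = 3*(5*sqrt(5)) - 16 = 15*sqrt(5) - 16 = -16 + 15*sqrt(5)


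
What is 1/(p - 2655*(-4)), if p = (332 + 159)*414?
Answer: 1/213894 ≈ 4.6752e-6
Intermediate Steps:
p = 203274 (p = 491*414 = 203274)
1/(p - 2655*(-4)) = 1/(203274 - 2655*(-4)) = 1/(203274 + 10620) = 1/213894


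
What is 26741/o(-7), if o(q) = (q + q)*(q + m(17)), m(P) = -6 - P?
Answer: 26741/420 ≈ 63.669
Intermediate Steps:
o(q) = 2*q*(-23 + q) (o(q) = (q + q)*(q + (-6 - 1*17)) = (2*q)*(q + (-6 - 17)) = (2*q)*(q - 23) = (2*q)*(-23 + q) = 2*q*(-23 + q))
26741/o(-7) = 26741/((2*(-7)*(-23 - 7))) = 26741/((2*(-7)*(-30))) = 26741/420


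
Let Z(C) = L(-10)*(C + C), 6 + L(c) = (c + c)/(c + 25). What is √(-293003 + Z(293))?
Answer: I*√2675703/3 ≈ 545.25*I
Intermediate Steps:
L(c) = -6 + 2*c/(25 + c) (L(c) = -6 + (c + c)/(c + 25) = -6 + (2*c)/(25 + c) = -6 + 2*c/(25 + c))
Z(C) = -44*C/3 (Z(C) = (2*(-75 - 2*(-10))/(25 - 10))*(C + C) = (2*(-75 + 20)/15)*(2*C) = (2*(1/15)*(-55))*(2*C) = -44*C/3)
√(-293003 + Z(293)) = √(-293003 - 44/3*293) = √(-293003 - 12892/3) = √(-891901/3) = I*√2675703/3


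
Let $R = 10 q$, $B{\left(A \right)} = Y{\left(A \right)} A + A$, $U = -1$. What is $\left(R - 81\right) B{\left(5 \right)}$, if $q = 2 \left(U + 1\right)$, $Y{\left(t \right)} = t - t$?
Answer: $-405$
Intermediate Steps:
$Y{\left(t \right)} = 0$
$B{\left(A \right)} = A$ ($B{\left(A \right)} = 0 A + A = 0 + A = A$)
$q = 0$ ($q = 2 \left(-1 + 1\right) = 2 \cdot 0 = 0$)
$R = 0$ ($R = 10 \cdot 0 = 0$)
$\left(R - 81\right) B{\left(5 \right)} = \left(0 - 81\right) 5 = \left(-81\right) 5 = -405$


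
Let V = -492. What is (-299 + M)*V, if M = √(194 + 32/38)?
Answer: 147108 - 492*√70338/19 ≈ 1.4024e+5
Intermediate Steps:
M = √70338/19 (M = √(194 + 32*(1/38)) = √(194 + 16/19) = √(3702/19) = √70338/19 ≈ 13.959)
(-299 + M)*V = (-299 + √70338/19)*(-492) = 147108 - 492*√70338/19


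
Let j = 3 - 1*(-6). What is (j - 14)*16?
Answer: -80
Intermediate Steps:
j = 9 (j = 3 + 6 = 9)
(j - 14)*16 = (9 - 14)*16 = -5*16 = -80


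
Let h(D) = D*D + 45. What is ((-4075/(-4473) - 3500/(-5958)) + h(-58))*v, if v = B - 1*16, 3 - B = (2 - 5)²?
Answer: -37029357508/493521 ≈ -75031.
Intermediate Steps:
B = -6 (B = 3 - (2 - 5)² = 3 - 1*(-3)² = 3 - 1*9 = 3 - 9 = -6)
h(D) = 45 + D² (h(D) = D² + 45 = 45 + D²)
v = -22 (v = -6 - 1*16 = -6 - 16 = -22)
((-4075/(-4473) - 3500/(-5958)) + h(-58))*v = ((-4075/(-4473) - 3500/(-5958)) + (45 + (-58)²))*(-22) = ((-4075*(-1/4473) - 3500*(-1/5958)) + (45 + 3364))*(-22) = ((4075/4473 + 1750/2979) + 3409)*(-22) = (739525/493521 + 3409)*(-22) = (1683152614/493521)*(-22) = -37029357508/493521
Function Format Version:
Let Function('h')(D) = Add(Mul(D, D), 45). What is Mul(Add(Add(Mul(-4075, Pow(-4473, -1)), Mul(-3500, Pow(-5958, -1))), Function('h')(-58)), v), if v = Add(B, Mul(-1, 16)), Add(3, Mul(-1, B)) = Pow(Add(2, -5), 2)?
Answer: Rational(-37029357508, 493521) ≈ -75031.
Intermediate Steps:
B = -6 (B = Add(3, Mul(-1, Pow(Add(2, -5), 2))) = Add(3, Mul(-1, Pow(-3, 2))) = Add(3, Mul(-1, 9)) = Add(3, -9) = -6)
Function('h')(D) = Add(45, Pow(D, 2)) (Function('h')(D) = Add(Pow(D, 2), 45) = Add(45, Pow(D, 2)))
v = -22 (v = Add(-6, Mul(-1, 16)) = Add(-6, -16) = -22)
Mul(Add(Add(Mul(-4075, Pow(-4473, -1)), Mul(-3500, Pow(-5958, -1))), Function('h')(-58)), v) = Mul(Add(Add(Mul(-4075, Pow(-4473, -1)), Mul(-3500, Pow(-5958, -1))), Add(45, Pow(-58, 2))), -22) = Mul(Add(Add(Mul(-4075, Rational(-1, 4473)), Mul(-3500, Rational(-1, 5958))), Add(45, 3364)), -22) = Mul(Add(Add(Rational(4075, 4473), Rational(1750, 2979)), 3409), -22) = Mul(Add(Rational(739525, 493521), 3409), -22) = Mul(Rational(1683152614, 493521), -22) = Rational(-37029357508, 493521)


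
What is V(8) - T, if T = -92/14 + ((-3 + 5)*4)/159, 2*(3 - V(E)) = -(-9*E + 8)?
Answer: -25019/1113 ≈ -22.479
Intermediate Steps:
V(E) = 7 - 9*E/2 (V(E) = 3 - (-1)*(-9*E + 8)/2 = 3 - (-1)*(8 - 9*E)/2 = 3 - (-8 + 9*E)/2 = 3 + (4 - 9*E/2) = 7 - 9*E/2)
T = -7258/1113 (T = -92*1/14 + (2*4)*(1/159) = -46/7 + 8*(1/159) = -46/7 + 8/159 = -7258/1113 ≈ -6.5211)
V(8) - T = (7 - 9/2*8) - 1*(-7258/1113) = (7 - 36) + 7258/1113 = -29 + 7258/1113 = -25019/1113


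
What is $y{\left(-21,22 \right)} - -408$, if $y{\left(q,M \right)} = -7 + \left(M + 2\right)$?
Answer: $425$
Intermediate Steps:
$y{\left(q,M \right)} = -5 + M$ ($y{\left(q,M \right)} = -7 + \left(2 + M\right) = -5 + M$)
$y{\left(-21,22 \right)} - -408 = \left(-5 + 22\right) - -408 = 17 + 408 = 425$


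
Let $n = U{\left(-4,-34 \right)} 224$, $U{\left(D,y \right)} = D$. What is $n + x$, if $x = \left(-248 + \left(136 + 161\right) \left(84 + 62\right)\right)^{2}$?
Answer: $1858816100$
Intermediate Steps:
$n = -896$ ($n = \left(-4\right) 224 = -896$)
$x = 1858816996$ ($x = \left(-248 + 297 \cdot 146\right)^{2} = \left(-248 + 43362\right)^{2} = 43114^{2} = 1858816996$)
$n + x = -896 + 1858816996 = 1858816100$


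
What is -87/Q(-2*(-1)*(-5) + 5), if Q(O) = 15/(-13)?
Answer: 377/5 ≈ 75.400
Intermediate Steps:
Q(O) = -15/13 (Q(O) = 15*(-1/13) = -15/13)
-87/Q(-2*(-1)*(-5) + 5) = -87/(-15/13) = -87*(-13/15) = 377/5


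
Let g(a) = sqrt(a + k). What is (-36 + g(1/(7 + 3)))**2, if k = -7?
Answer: (360 - I*sqrt(690))**2/100 ≈ 1289.1 - 189.13*I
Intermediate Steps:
g(a) = sqrt(-7 + a) (g(a) = sqrt(a - 7) = sqrt(-7 + a))
(-36 + g(1/(7 + 3)))**2 = (-36 + sqrt(-7 + 1/(7 + 3)))**2 = (-36 + sqrt(-7 + 1/10))**2 = (-36 + sqrt(-69/10))**2 = (-36 + I*sqrt(690)/10)**2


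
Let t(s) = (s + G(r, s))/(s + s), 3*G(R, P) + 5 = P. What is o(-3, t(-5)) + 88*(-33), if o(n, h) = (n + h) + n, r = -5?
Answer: -17455/6 ≈ -2909.2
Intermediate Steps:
G(R, P) = -5/3 + P/3
t(s) = (-5/3 + 4*s/3)/(2*s) (t(s) = (s + (-5/3 + s/3))/(s + s) = (-5/3 + 4*s/3)/((2*s)) = (-5/3 + 4*s/3)*(1/(2*s)) = (-5/3 + 4*s/3)/(2*s))
o(n, h) = h + 2*n (o(n, h) = (h + n) + n = h + 2*n)
o(-3, t(-5)) + 88*(-33) = ((⅙)*(-5 + 4*(-5))/(-5) + 2*(-3)) + 88*(-33) = ((⅙)*(-⅕)*(-5 - 20) - 6) - 2904 = ((⅙)*(-⅕)*(-25) - 6) - 2904 = (⅚ - 6) - 2904 = -31/6 - 2904 = -17455/6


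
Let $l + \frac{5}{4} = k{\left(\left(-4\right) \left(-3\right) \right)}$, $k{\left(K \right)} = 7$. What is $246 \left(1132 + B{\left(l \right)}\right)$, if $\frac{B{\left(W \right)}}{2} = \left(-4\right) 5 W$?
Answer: $221892$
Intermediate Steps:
$l = \frac{23}{4}$ ($l = - \frac{5}{4} + 7 = \frac{23}{4} \approx 5.75$)
$B{\left(W \right)} = - 40 W$ ($B{\left(W \right)} = 2 \left(-4\right) 5 W = 2 \left(- 20 W\right) = - 40 W$)
$246 \left(1132 + B{\left(l \right)}\right) = 246 \left(1132 - 230\right) = 246 \cdot 902 = 221892$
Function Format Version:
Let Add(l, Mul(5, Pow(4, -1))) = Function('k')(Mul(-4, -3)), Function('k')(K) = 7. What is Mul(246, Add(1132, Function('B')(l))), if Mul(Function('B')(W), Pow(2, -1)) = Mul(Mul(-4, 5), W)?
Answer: 221892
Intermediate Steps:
l = Rational(23, 4) (l = Add(Rational(-5, 4), 7) = Rational(23, 4) ≈ 5.7500)
Function('B')(W) = Mul(-40, W) (Function('B')(W) = Mul(2, Mul(Mul(-4, 5), W)) = Mul(2, Mul(-20, W)) = Mul(-40, W))
Mul(246, Add(1132, Function('B')(l))) = Mul(246, Add(1132, Mul(-40, Rational(23, 4)))) = Mul(246, Add(1132, -230)) = Mul(246, 902) = 221892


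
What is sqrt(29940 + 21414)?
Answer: 9*sqrt(634) ≈ 226.61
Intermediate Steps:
sqrt(29940 + 21414) = sqrt(51354) = 9*sqrt(634)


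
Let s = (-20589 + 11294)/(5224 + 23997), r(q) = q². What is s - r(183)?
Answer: -978591364/29221 ≈ -33489.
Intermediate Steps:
s = -9295/29221 ≈ -0.31809
s - r(183) = -9295/29221 - 1*183² = -9295/29221 - 1*33489 = -9295/29221 - 33489 = -978591364/29221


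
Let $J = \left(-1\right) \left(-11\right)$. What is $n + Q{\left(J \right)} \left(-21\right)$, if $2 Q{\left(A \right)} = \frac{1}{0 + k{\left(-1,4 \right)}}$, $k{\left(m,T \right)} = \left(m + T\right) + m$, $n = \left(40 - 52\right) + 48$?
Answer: $\frac{123}{4} \approx 30.75$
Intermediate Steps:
$J = 11$
$n = 36$ ($n = -12 + 48 = 36$)
$k{\left(m,T \right)} = T + 2 m$ ($k{\left(m,T \right)} = \left(T + m\right) + m = T + 2 m$)
$Q{\left(A \right)} = \frac{1}{4}$ ($Q{\left(A \right)} = \frac{1}{2 \left(0 + \left(4 + 2 \left(-1\right)\right)\right)} = \frac{1}{2 \left(0 + \left(4 - 2\right)\right)} = \frac{1}{2 \left(0 + 2\right)} = \frac{1}{2 \cdot 2} = \frac{1}{2} \cdot \frac{1}{2} = \frac{1}{4}$)
$n + Q{\left(J \right)} \left(-21\right) = 36 + \frac{1}{4} \left(-21\right) = 36 - \frac{21}{4} = \frac{123}{4}$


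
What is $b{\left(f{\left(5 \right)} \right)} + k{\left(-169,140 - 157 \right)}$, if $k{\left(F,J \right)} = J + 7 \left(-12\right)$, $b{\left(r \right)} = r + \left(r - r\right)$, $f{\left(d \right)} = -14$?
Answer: $-115$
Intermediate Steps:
$b{\left(r \right)} = r$ ($b{\left(r \right)} = r + 0 = r$)
$k{\left(F,J \right)} = -84 + J$ ($k{\left(F,J \right)} = J - 84 = -84 + J$)
$b{\left(f{\left(5 \right)} \right)} + k{\left(-169,140 - 157 \right)} = -14 + \left(-84 + \left(140 - 157\right)\right) = -14 - 101 = -115$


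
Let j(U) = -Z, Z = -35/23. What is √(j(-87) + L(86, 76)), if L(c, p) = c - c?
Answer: √805/23 ≈ 1.2336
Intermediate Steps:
Z = -35/23 (Z = -35*1/23 = -35/23 ≈ -1.5217)
L(c, p) = 0
j(U) = 35/23 (j(U) = -1*(-35/23) = 35/23)
√(j(-87) + L(86, 76)) = √(35/23 + 0) = √(35/23) = √805/23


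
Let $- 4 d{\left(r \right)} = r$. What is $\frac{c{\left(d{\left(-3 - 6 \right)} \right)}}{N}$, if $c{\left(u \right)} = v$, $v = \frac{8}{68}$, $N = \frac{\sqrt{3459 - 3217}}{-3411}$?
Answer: $- \frac{3411 \sqrt{2}}{187} \approx -25.796$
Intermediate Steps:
$d{\left(r \right)} = - \frac{r}{4}$
$N = - \frac{11 \sqrt{2}}{3411}$ ($N = \sqrt{242} \left(- \frac{1}{3411}\right) = 11 \sqrt{2} \left(- \frac{1}{3411}\right) = - \frac{11 \sqrt{2}}{3411} \approx -0.0045606$)
$v = \frac{2}{17}$ ($v = 8 \cdot \frac{1}{68} = \frac{2}{17} \approx 0.11765$)
$c{\left(u \right)} = \frac{2}{17}$
$\frac{c{\left(d{\left(-3 - 6 \right)} \right)}}{N} = \frac{2}{17 \left(- \frac{11 \sqrt{2}}{3411}\right)} = \frac{2 \left(- \frac{3411 \sqrt{2}}{22}\right)}{17} = - \frac{3411 \sqrt{2}}{187}$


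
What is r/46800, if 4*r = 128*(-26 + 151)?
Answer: 10/117 ≈ 0.085470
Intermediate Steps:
r = 4000 (r = (128*(-26 + 151))/4 = (128*125)/4 = (1/4)*16000 = 4000)
r/46800 = 4000/46800 = 4000*(1/46800) = 10/117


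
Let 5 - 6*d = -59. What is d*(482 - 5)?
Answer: 5088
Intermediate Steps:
d = 32/3 (d = 5/6 - 1/6*(-59) = 5/6 + 59/6 = 32/3 ≈ 10.667)
d*(482 - 5) = 32*(482 - 5)/3 = (32/3)*477 = 5088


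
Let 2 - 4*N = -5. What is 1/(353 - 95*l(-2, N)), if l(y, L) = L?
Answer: 4/747 ≈ 0.0053548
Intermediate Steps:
N = 7/4 (N = 1/2 - 1/4*(-5) = 1/2 + 5/4 = 7/4 ≈ 1.7500)
1/(353 - 95*l(-2, N)) = 1/(353 - 95*7/4) = 1/(353 - 665/4) = 1/(747/4) = 4/747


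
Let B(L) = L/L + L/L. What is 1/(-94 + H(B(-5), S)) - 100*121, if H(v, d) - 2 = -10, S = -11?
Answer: -1234201/102 ≈ -12100.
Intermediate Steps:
B(L) = 2 (B(L) = 1 + 1 = 2)
H(v, d) = -8 (H(v, d) = 2 - 10 = -8)
1/(-94 + H(B(-5), S)) - 100*121 = 1/(-94 - 8) - 100*121 = 1/(-102) - 12100 = -1/102 - 12100 = -1234201/102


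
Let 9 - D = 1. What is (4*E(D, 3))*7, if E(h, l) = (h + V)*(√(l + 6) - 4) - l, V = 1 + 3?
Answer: -420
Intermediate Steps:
V = 4
D = 8 (D = 9 - 1*1 = 9 - 1 = 8)
E(h, l) = -l + (-4 + √(6 + l))*(4 + h) (E(h, l) = (h + 4)*(√(l + 6) - 4) - l = (4 + h)*(√(6 + l) - 4) - l = (4 + h)*(-4 + √(6 + l)) - l = (-4 + √(6 + l))*(4 + h) - l = -l + (-4 + √(6 + l))*(4 + h))
(4*E(D, 3))*7 = (4*(-16 - 1*3 - 4*8 + 4*√(6 + 3) + 8*√(6 + 3)))*7 = (4*(-16 - 3 - 32 + 4*√9 + 8*√9))*7 = (4*(-16 - 3 - 32 + 4*3 + 8*3))*7 = (4*(-16 - 3 - 32 + 12 + 24))*7 = (4*(-15))*7 = -60*7 = -420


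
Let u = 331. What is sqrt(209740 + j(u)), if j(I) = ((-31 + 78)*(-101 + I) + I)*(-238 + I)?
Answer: sqrt(1245853) ≈ 1116.2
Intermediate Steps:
j(I) = (-4747 + 48*I)*(-238 + I) (j(I) = (47*(-101 + I) + I)*(-238 + I) = ((-4747 + 47*I) + I)*(-238 + I) = (-4747 + 48*I)*(-238 + I))
sqrt(209740 + j(u)) = sqrt(209740 + (1129786 - 16171*331 + 48*331**2)) = sqrt(209740 + (1129786 - 5352601 + 48*109561)) = sqrt(209740 + (1129786 - 5352601 + 5258928)) = sqrt(209740 + 1036113) = sqrt(1245853)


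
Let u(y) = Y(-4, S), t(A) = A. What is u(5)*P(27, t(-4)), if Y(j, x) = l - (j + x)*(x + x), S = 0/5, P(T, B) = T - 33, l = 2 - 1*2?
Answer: 0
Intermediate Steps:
l = 0 (l = 2 - 2 = 0)
P(T, B) = -33 + T
S = 0 (S = 0*(⅕) = 0)
Y(j, x) = -2*x*(j + x) (Y(j, x) = 0 - (j + x)*(x + x) = 0 - (j + x)*2*x = 0 - 2*x*(j + x) = -2*x*(j + x))
u(y) = 0 (u(y) = 2*0*(-1*(-4) - 1*0) = 2*0*(4 + 0) = 2*0*4 = 0)
u(5)*P(27, t(-4)) = 0*(-33 + 27) = 0*(-6) = 0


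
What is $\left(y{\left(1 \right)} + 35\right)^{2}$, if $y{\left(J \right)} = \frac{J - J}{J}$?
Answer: $1225$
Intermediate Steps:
$y{\left(J \right)} = 0$ ($y{\left(J \right)} = \frac{0}{J} = 0$)
$\left(y{\left(1 \right)} + 35\right)^{2} = \left(0 + 35\right)^{2} = 35^{2} = 1225$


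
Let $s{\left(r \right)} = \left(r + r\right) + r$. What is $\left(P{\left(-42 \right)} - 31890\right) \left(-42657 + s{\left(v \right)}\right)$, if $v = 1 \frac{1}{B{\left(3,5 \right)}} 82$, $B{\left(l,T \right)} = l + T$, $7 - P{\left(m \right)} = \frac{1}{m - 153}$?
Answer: $\frac{17667682632}{13} \approx 1.3591 \cdot 10^{9}$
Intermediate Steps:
$P{\left(m \right)} = 7 - \frac{1}{-153 + m}$ ($P{\left(m \right)} = 7 - \frac{1}{m - 153} = 7 - \frac{1}{-153 + m}$)
$B{\left(l,T \right)} = T + l$
$v = \frac{41}{4}$ ($v = 1 \frac{1}{5 + 3} \cdot 82 = 1 \cdot \frac{1}{8} \cdot 82 = \frac{1}{8} \cdot 82 = \frac{41}{4} \approx 10.25$)
$s{\left(r \right)} = 3 r$ ($s{\left(r \right)} = 2 r + r = 3 r$)
$\left(P{\left(-42 \right)} - 31890\right) \left(-42657 + s{\left(v \right)}\right) = \left(\frac{-1072 + 7 \left(-42\right)}{-153 - 42} - 31890\right) \left(-42657 + 3 \cdot \frac{41}{4}\right) = \left(\frac{-1072 - 294}{-195} - 31890\right) \left(-42657 + \frac{123}{4}\right) = \left(\left(- \frac{1}{195}\right) \left(-1366\right) - 31890\right) \left(- \frac{170505}{4}\right) = \left(\frac{1366}{195} - 31890\right) \left(- \frac{170505}{4}\right) = \left(- \frac{6217184}{195}\right) \left(- \frac{170505}{4}\right) = \frac{17667682632}{13}$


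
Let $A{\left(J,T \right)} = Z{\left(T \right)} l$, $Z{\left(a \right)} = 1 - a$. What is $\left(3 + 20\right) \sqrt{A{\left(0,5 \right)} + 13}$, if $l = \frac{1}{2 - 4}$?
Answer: $23 \sqrt{15} \approx 89.079$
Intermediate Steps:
$l = - \frac{1}{2}$ ($l = \frac{1}{-2} = - \frac{1}{2} \approx -0.5$)
$A{\left(J,T \right)} = - \frac{1}{2} + \frac{T}{2}$ ($A{\left(J,T \right)} = \left(1 - T\right) \left(- \frac{1}{2}\right) = - \frac{1}{2} + \frac{T}{2}$)
$\left(3 + 20\right) \sqrt{A{\left(0,5 \right)} + 13} = \left(3 + 20\right) \sqrt{\left(- \frac{1}{2} + \frac{1}{2} \cdot 5\right) + 13} = 23 \sqrt{\left(- \frac{1}{2} + \frac{5}{2}\right) + 13} = 23 \sqrt{2 + 13} = 23 \sqrt{15}$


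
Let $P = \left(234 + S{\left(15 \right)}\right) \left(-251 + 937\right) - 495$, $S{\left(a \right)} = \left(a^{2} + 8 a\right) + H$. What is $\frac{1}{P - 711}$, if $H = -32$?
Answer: $\frac{1}{374036} \approx 2.6735 \cdot 10^{-6}$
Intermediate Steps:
$S{\left(a \right)} = -32 + a^{2} + 8 a$ ($S{\left(a \right)} = \left(a^{2} + 8 a\right) - 32 = -32 + a^{2} + 8 a$)
$P = 374747$ ($P = \left(234 + \left(-32 + 15^{2} + 8 \cdot 15\right)\right) \left(-251 + 937\right) - 495 = \left(234 + \left(-32 + 225 + 120\right)\right) 686 - 495 = \left(234 + 313\right) 686 - 495 = 547 \cdot 686 - 495 = 375242 - 495 = 374747$)
$\frac{1}{P - 711} = \frac{1}{374747 - 711} = \frac{1}{374036}$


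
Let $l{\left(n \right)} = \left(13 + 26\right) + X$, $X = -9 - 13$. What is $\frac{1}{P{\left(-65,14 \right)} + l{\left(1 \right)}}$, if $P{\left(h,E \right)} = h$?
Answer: $- \frac{1}{48} \approx -0.020833$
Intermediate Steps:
$X = -22$
$l{\left(n \right)} = 17$ ($l{\left(n \right)} = \left(13 + 26\right) - 22 = 39 - 22 = 17$)
$\frac{1}{P{\left(-65,14 \right)} + l{\left(1 \right)}} = \frac{1}{-65 + 17} = \frac{1}{-48} = - \frac{1}{48}$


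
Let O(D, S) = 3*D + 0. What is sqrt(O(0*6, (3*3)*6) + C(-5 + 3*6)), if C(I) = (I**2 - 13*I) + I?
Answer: sqrt(13) ≈ 3.6056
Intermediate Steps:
C(I) = I**2 - 12*I
O(D, S) = 3*D
sqrt(O(0*6, (3*3)*6) + C(-5 + 3*6)) = sqrt(3*(0*6) + (-5 + 3*6)*(-12 + (-5 + 3*6))) = sqrt(3*0 + (-5 + 18)*(-12 + (-5 + 18))) = sqrt(0 + 13*(-12 + 13)) = sqrt(0 + 13*1) = sqrt(0 + 13) = sqrt(13)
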